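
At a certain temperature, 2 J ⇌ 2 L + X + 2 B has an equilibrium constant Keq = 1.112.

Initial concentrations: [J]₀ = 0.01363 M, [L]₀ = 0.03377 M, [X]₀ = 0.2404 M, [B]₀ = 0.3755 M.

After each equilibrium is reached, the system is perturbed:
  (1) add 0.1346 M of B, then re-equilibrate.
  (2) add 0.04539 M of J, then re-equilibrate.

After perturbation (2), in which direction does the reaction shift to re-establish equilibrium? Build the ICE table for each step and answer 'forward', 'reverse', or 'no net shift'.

Q₀ = 0.2081 vs Keq = 1.112 ⇒ Q<K, forward
Step 1:
                    J           L           X           B
  Initial     0.01363     0.03377      0.2404      0.3755
  Change    -0.006441    0.006441    0.003221    0.006441
  Equil      0.007189     0.04021      0.2436      0.3819
  solve Keq expr → x = 0.003221; check Q = 1.112
Then add 0.1346 M of B.
Step 2:
                    J           L           X           B
  Initial    0.007189     0.04021      0.2436      0.5165
  Change     0.001996   -0.001996 -9.9808e-04   -0.001996
  Equil      0.009185     0.03822      0.2426      0.5145
  solve Keq expr → x = -9.9808e-04; check Q = 1.112
Then add 0.04539 M of J.
Step 3:
                    J           L           X           B
  Initial     0.05457     0.03822      0.2426      0.5145
  Change     -0.03509     0.03509     0.01754     0.03509
  Equil       0.01949      0.0733      0.2602      0.5496
  solve Keq expr → x = 0.01754; check Q = 1.112

Direction: forward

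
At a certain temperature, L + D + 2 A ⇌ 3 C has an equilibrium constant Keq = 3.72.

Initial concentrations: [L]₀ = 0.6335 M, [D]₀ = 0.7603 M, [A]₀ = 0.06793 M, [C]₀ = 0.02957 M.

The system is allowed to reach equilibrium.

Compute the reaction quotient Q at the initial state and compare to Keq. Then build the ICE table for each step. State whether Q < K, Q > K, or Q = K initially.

Q₀ = 0.01163 vs Keq = 3.72 ⇒ Q<K, forward
Step 1:
                  L         D         A         C
  Initial    0.6335    0.7603   0.06793   0.02957
  Change   -0.02236  -0.02236  -0.04473   0.06709
  Equil      0.6111    0.7379    0.0232   0.09666
  solve Keq expr → x = 0.02236; check Q = 3.72

Q₀ = 0.01163; Q < K (proceeds forward)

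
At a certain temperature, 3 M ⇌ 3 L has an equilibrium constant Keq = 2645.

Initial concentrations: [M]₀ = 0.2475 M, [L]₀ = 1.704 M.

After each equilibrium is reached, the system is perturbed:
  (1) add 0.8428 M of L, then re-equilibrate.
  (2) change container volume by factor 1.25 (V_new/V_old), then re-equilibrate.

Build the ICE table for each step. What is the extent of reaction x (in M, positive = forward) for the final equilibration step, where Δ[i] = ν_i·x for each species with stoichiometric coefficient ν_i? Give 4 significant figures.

x = 0 M

Q₀ = 326.3 vs Keq = 2645 ⇒ Q<K, forward
Step 1:
                    M           L
  init         0.2475       1.704
  Δ           -0.1159      0.1159
  eq           0.1316        1.82
  solve Keq expr → x = 0.03863; check Q = 2645
Then add 0.8428 M of L.
Step 2:
                    M           L
  init         0.1316       2.663
  Δ           0.05683    -0.05683
  eq           0.1884       2.606
  solve Keq expr → x = -0.01894; check Q = 2645
Then change container volume by factor 1.25 (V_new/V_old).
Step 3:
                    M           L
  init         0.1507       2.085
  Δ                 0           0
  eq           0.1507       2.085
  solve Keq expr → x = 0; check Q = 2645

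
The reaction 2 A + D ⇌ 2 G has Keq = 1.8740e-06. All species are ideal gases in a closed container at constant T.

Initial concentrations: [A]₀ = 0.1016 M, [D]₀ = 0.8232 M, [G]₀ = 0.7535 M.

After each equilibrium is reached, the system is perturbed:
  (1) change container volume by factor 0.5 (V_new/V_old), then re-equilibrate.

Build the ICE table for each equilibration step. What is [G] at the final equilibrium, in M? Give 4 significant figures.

[G]_eq = 0.003618 M

Q₀ = 66.81 vs Keq = 1.8740e-06 ⇒ Q>K, reverse
Step 1:
                   A          D          G
  Initial     0.1016     0.8232     0.7535
  Change      0.7522     0.3761    -0.7522
  Equil       0.8538      1.199    0.00128
  solve Keq expr → x = -0.3761; check Q = 1.8740e-06
Then change container volume by factor 0.5 (V_new/V_old).
Step 2:
                   A          D          G
  Initial      1.708      2.399    0.00256
  Change   -0.001058 -5.2888e-04   0.001058
  Equil        1.707      2.398   0.003618
  solve Keq expr → x = 5.2888e-04; check Q = 1.8740e-06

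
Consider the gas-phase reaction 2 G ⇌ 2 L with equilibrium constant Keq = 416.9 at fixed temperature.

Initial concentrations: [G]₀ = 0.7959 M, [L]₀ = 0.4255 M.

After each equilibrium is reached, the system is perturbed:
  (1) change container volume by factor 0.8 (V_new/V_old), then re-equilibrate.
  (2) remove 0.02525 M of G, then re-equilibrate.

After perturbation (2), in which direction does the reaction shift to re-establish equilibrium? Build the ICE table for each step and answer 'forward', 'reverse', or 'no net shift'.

Q₀ = 0.2858 vs Keq = 416.9 ⇒ Q<K, forward
Step 1:
                  G         L
  I          0.7959    0.4255
  C         -0.7389    0.7389
  E         0.05703     1.164
  solve Keq expr → x = 0.3694; check Q = 416.9
Then change container volume by factor 0.8 (V_new/V_old).
Step 2:
                  G         L
  I         0.07128     1.455
  C               0         0
  E         0.07128     1.455
  solve Keq expr → x = 0; check Q = 416.9
Then remove 0.02525 M of G.
Step 3:
                  G         L
  I         0.04603     1.455
  C         0.02407  -0.02407
  E          0.0701     1.431
  solve Keq expr → x = -0.01204; check Q = 416.9

Direction: reverse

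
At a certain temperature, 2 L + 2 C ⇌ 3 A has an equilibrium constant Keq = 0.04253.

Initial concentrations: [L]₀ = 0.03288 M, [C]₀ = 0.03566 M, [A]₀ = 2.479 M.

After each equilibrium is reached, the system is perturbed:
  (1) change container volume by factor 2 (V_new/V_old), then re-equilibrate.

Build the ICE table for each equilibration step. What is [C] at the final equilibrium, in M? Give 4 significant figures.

Q₀ = 1.1082e+07 vs Keq = 0.04253 ⇒ Q>K, reverse
Step 1:
                    L           C           A
  init        0.03288     0.03566       2.479
  Δ             1.308       1.308      -1.962
  eq            1.341       1.344      0.5169
  solve Keq expr → x = -0.654; check Q = 0.04253
Then change container volume by factor 2 (V_new/V_old).
Step 2:
                    L           C           A
  init         0.6705      0.6719      0.2584
  Δ           0.02791     0.02791    -0.04186
  eq           0.6984      0.6998      0.2166
  solve Keq expr → x = -0.01395; check Q = 0.04253

[C]_eq = 0.6998 M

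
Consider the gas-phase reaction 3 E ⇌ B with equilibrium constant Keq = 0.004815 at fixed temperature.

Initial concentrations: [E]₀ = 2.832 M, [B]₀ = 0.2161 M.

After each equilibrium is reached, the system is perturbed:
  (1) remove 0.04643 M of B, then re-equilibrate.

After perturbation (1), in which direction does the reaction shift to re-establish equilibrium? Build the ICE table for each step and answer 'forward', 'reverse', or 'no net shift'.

Q₀ = 0.009514 vs Keq = 0.004815 ⇒ Q>K, reverse
Step 1:
                  E         B
  I           2.832    0.2161
  C          0.2326  -0.07752
  E           3.065    0.1386
  solve Keq expr → x = -0.07752; check Q = 0.004815
Then remove 0.04643 M of B.
Step 2:
                  E         B
  I           3.065   0.09215
  C        -0.09993   0.03331
  E           2.965    0.1255
  solve Keq expr → x = 0.03331; check Q = 0.004815

Direction: forward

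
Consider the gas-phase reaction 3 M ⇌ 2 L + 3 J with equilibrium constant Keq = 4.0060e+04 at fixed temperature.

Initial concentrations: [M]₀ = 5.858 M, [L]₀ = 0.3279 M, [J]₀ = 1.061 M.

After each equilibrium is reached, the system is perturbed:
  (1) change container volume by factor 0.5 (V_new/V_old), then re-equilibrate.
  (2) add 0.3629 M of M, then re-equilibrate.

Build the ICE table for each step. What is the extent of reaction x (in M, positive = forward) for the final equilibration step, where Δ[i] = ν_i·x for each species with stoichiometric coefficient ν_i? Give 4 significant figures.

Q₀ = 6.3882e-04 vs Keq = 4.0060e+04 ⇒ Q<K, forward
Step 1:
                    M           L           J
  I             5.858      0.3279       1.061
  C            -5.389       3.593       5.389
  E            0.4687       3.921        6.45
  solve Keq expr → x = 1.796; check Q = 4.0060e+04
Then change container volume by factor 0.5 (V_new/V_old).
Step 2:
                    M           L           J
  I            0.9375       7.841        12.9
  C            0.4599     -0.3066     -0.4599
  E             1.397       7.535       12.44
  solve Keq expr → x = -0.1533; check Q = 4.0060e+04
Then add 0.3629 M of M.
Step 3:
                    M           L           J
  I              1.76       7.535       12.44
  C           -0.3033      0.2022      0.3033
  E             1.457       7.737       12.74
  solve Keq expr → x = 0.1011; check Q = 4.0060e+04

x = 0.1011 M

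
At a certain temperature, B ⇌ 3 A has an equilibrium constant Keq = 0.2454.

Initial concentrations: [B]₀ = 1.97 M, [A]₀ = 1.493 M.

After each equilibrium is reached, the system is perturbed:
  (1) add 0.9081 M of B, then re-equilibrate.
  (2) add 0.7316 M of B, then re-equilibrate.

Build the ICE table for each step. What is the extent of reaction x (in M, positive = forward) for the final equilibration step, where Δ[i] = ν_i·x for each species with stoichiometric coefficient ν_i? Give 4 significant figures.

x = 0.02177 M

Q₀ = 1.689 vs Keq = 0.2454 ⇒ Q>K, reverse
Step 1:
                   B          A
  Initial       1.97      1.493
  Change      0.2264    -0.6792
  Equil        2.196     0.8138
  solve Keq expr → x = -0.2264; check Q = 0.2454
Then add 0.9081 M of B.
Step 2:
                   B          A
  Initial      3.104     0.8138
  Change    -0.03211    0.09634
  Equil        3.072     0.9102
  solve Keq expr → x = 0.03211; check Q = 0.2454
Then add 0.7316 M of B.
Step 3:
                   B          A
  Initial      3.804     0.9102
  Change    -0.02177     0.0653
  Equil        3.782     0.9755
  solve Keq expr → x = 0.02177; check Q = 0.2454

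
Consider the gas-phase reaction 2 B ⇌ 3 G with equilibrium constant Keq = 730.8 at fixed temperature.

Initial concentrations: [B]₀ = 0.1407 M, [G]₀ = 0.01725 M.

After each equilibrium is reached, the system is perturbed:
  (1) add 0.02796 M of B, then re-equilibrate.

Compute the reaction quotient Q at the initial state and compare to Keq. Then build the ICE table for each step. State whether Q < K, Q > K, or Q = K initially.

Q₀ = 2.5929e-04 vs Keq = 730.8 ⇒ Q<K, forward
Step 1:
                   B          G
  I           0.1407    0.01725
  C          -0.1368     0.2052
  E         0.003882     0.2225
  solve Keq expr → x = 0.06841; check Q = 730.8
Then add 0.02796 M of B.
Step 2:
                   B          G
  I          0.03184     0.2225
  C         -0.02686    0.04029
  E         0.004983     0.2628
  solve Keq expr → x = 0.01343; check Q = 730.8

Q₀ = 2.5929e-04; Q < K (proceeds forward)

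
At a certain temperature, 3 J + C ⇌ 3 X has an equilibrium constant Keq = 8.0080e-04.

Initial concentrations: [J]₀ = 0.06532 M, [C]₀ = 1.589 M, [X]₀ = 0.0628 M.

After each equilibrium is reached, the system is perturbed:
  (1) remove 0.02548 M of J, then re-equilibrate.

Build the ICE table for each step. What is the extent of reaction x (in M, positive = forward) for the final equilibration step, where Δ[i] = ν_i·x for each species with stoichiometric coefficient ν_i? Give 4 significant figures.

x = -8.3248e-04 M

Q₀ = 0.5593 vs Keq = 8.0080e-04 ⇒ Q>K, reverse
Step 1:
                   J          C          X
  init       0.06532      1.589     0.0628
  Δ          0.05023    0.01674   -0.05023
  eq          0.1156      1.606    0.01257
  solve Keq expr → x = -0.01674; check Q = 8.0080e-04
Then remove 0.02548 M of J.
Step 2:
                   J          C          X
  init       0.09007      1.606    0.01257
  Δ         0.002497 8.3248e-04  -0.002497
  eq         0.09257      1.607    0.01007
  solve Keq expr → x = -8.3248e-04; check Q = 8.0080e-04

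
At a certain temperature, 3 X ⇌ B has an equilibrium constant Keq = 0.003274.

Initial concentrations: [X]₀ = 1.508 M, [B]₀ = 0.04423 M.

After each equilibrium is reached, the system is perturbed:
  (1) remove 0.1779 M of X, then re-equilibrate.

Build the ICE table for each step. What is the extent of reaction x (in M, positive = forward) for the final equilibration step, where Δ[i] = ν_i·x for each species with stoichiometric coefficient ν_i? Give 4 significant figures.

Q₀ = 0.0129 vs Keq = 0.003274 ⇒ Q>K, reverse
Step 1:
                  X         B
  init        1.508   0.04423
  Δ         0.09243  -0.03081
  eq            1.6   0.01342
  solve Keq expr → x = -0.03081; check Q = 0.003274
Then remove 0.1779 M of X.
Step 2:
                  X         B
  init        1.423   0.01342
  Δ         0.01131  -0.00377
  eq          1.434  0.009651
  solve Keq expr → x = -0.00377; check Q = 0.003274

x = -0.00377 M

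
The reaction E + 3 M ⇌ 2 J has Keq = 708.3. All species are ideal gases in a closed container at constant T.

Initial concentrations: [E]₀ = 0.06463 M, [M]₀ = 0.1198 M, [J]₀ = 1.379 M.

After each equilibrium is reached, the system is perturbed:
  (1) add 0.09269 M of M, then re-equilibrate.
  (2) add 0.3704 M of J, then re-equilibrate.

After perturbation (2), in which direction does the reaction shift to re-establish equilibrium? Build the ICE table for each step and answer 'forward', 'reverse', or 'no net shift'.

Direction: reverse

Q₀ = 1.7113e+04 vs Keq = 708.3 ⇒ Q>K, reverse
Step 1:
                   E          M          J
  Initial    0.06463     0.1198      1.379
  Change     0.05057     0.1517    -0.1011
  Equil       0.1152     0.2715      1.278
  solve Keq expr → x = -0.05057; check Q = 708.3
Then add 0.09269 M of M.
Step 2:
                   E          M          J
  Initial     0.1152     0.3642      1.278
  Change    -0.02204   -0.06611    0.04408
  Equil      0.09316     0.2981      1.322
  solve Keq expr → x = 0.02204; check Q = 708.3
Then add 0.3704 M of J.
Step 3:
                   E          M          J
  Initial    0.09316     0.2981      1.692
  Change     0.01206    0.03617   -0.02411
  Equil       0.1052     0.3342      1.668
  solve Keq expr → x = -0.01206; check Q = 708.3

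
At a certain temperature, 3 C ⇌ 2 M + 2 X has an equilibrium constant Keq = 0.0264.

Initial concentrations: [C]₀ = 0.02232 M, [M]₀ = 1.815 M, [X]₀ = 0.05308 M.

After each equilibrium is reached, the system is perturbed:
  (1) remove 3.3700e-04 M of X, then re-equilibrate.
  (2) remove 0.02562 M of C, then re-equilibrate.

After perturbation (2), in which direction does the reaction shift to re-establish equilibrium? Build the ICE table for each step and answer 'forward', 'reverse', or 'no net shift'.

Q₀ = 834.7 vs Keq = 0.0264 ⇒ Q>K, reverse
Step 1:
                  C         M         X
  I         0.02232     1.815   0.05308
  C          0.0754  -0.05027  -0.05027
  E         0.09772     1.765  0.002813
  solve Keq expr → x = -0.02513; check Q = 0.0264
Then remove 3.3700e-04 M of X.
Step 2:
                  C         M         X
  I         0.09772     1.765  0.002476
  C       -4.7409e-04 3.1606e-04 3.1606e-04
  E         0.09725     1.765  0.002792
  solve Keq expr → x = 1.5803e-04; check Q = 0.0264
Then remove 0.02562 M of C.
Step 3:
                  C         M         X
  I         0.07163     1.765  0.002792
  C        0.001458 -9.7184e-04 -9.7184e-04
  E         0.07308     1.764   0.00182
  solve Keq expr → x = -4.8592e-04; check Q = 0.0264

Direction: reverse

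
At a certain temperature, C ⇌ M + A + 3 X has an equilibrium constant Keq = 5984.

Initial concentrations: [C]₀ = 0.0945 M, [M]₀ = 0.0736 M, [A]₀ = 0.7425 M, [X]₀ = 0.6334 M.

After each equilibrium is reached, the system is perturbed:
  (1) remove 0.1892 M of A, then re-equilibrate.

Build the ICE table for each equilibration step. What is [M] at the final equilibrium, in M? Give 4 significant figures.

Q₀ = 0.147 vs Keq = 5984 ⇒ Q<K, forward
Step 1:
                   C          M          A          X
  I           0.0945     0.0736     0.7425     0.6334
  C         -0.09448    0.09448    0.09448     0.2834
  E       1.8119e-05     0.1681      0.837     0.9168
  solve Keq expr → x = 0.09448; check Q = 5984
Then remove 0.1892 M of A.
Step 2:
                   C          M          A          X
  I       1.8119e-05     0.1681     0.6478     0.9168
  C       -4.0948e-06 4.0948e-06 4.0948e-06 1.2284e-05
  E       1.4024e-05     0.1681     0.6478     0.9169
  solve Keq expr → x = 4.0948e-06; check Q = 5984

[M]_eq = 0.1681 M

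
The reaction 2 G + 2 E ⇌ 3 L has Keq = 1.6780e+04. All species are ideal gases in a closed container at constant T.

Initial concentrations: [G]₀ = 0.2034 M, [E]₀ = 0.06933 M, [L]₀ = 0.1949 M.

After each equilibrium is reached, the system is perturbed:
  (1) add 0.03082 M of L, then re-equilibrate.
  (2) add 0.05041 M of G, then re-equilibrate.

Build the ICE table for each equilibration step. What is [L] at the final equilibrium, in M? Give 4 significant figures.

Q₀ = 37.23 vs Keq = 1.6780e+04 ⇒ Q<K, forward
Step 1:
                    G           E           L
  I            0.2034     0.06933      0.1949
  C          -0.06102    -0.06102     0.09153
  E            0.1424    0.008311      0.2864
  solve Keq expr → x = 0.03051; check Q = 1.6780e+04
Then add 0.03082 M of L.
Step 2:
                    G           E           L
  I            0.1424    0.008311      0.3172
  C          0.001213    0.001213   -0.001819
  E            0.1436    0.009524      0.3154
  solve Keq expr → x = -6.0631e-04; check Q = 1.6780e+04
Then add 0.05041 M of G.
Step 3:
                    G           E           L
  I             0.194    0.009524      0.3154
  C         -0.002275   -0.002275    0.003413
  E            0.1917    0.007249      0.3188
  solve Keq expr → x = 0.001138; check Q = 1.6780e+04

[L]_eq = 0.3188 M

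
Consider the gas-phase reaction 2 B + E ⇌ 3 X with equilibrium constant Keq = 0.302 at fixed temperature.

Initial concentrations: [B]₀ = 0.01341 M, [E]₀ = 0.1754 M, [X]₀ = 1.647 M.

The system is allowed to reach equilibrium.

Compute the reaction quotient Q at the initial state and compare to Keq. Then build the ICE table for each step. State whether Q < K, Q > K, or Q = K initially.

Q₀ = 1.4164e+05 vs Keq = 0.302 ⇒ Q>K, reverse
Step 1:
                   B          E          X
  init       0.01341     0.1754      1.647
  Δ           0.7808     0.3904     -1.171
  eq          0.7942     0.5658     0.4759
  solve Keq expr → x = -0.3904; check Q = 0.302

Q₀ = 1.4164e+05; Q > K (proceeds reverse)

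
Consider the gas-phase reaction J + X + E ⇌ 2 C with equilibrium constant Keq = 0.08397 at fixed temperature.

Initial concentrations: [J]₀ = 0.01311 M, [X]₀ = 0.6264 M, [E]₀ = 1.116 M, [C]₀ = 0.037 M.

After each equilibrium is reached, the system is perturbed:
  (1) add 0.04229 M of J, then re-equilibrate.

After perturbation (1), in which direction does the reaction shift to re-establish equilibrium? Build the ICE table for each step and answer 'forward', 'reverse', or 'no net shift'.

Q₀ = 0.1494 vs Keq = 0.08397 ⇒ Q>K, reverse
Step 1:
                   J          X          E          C
  init       0.01311     0.6264      1.116      0.037
  Δ         0.003045   0.003045   0.003045  -0.006089
  eq         0.01615     0.6294      1.119    0.03091
  solve Keq expr → x = -0.003045; check Q = 0.08397
Then add 0.04229 M of J.
Step 2:
                   J          X          E          C
  init       0.05844     0.6294      1.119    0.03091
  Δ         -0.01075   -0.01075   -0.01075    0.02149
  eq          0.0477     0.6187      1.108    0.05241
  solve Keq expr → x = 0.01075; check Q = 0.08397

Direction: forward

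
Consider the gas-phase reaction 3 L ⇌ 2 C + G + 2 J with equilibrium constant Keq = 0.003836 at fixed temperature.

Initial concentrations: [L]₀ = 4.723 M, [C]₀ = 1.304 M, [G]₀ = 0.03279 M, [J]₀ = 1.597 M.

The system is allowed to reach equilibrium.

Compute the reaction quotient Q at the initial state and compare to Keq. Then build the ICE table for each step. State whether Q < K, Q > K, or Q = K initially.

Q₀ = 0.00135 vs Keq = 0.003836 ⇒ Q<K, forward
Step 1:
                    L           C           G           J
  Initial       4.723       1.304     0.03279       1.597
  Change      -0.1133     0.07556     0.03778     0.07556
  Equil          4.61        1.38     0.07057       1.673
  solve Keq expr → x = 0.03778; check Q = 0.003836

Q₀ = 0.00135; Q < K (proceeds forward)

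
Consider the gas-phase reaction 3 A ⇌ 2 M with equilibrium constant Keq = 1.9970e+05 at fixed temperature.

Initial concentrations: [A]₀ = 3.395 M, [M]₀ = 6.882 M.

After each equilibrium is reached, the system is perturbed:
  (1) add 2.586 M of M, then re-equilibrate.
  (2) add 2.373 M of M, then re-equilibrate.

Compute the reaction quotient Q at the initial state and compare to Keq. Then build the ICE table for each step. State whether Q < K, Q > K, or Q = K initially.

Q₀ = 1.21; Q < K (proceeds forward)

Q₀ = 1.21 vs Keq = 1.9970e+05 ⇒ Q<K, forward
Step 1:
                   A          M
  I            3.395      6.882
  C            -3.32      2.214
  E          0.07455      9.096
  solve Keq expr → x = 1.107; check Q = 1.9970e+05
Then add 2.586 M of M.
Step 2:
                   A          M
  I          0.07455      11.68
  C          0.01349  -0.008992
  E          0.08803      11.67
  solve Keq expr → x = -0.004496; check Q = 1.9970e+05
Then add 2.373 M of M.
Step 3:
                   A          M
  I          0.08803      14.05
  C          0.01152  -0.007682
  E          0.09956      14.04
  solve Keq expr → x = -0.003841; check Q = 1.9970e+05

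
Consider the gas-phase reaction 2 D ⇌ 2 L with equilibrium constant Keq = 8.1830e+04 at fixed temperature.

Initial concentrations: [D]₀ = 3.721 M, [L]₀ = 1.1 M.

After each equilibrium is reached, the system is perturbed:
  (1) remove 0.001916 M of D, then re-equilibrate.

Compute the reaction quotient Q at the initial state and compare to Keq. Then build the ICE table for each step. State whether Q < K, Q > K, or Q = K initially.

Q₀ = 0.08739 vs Keq = 8.1830e+04 ⇒ Q<K, forward
Step 1:
                  D         L
  I           3.721       1.1
  C          -3.704     3.704
  E         0.01679     4.804
  solve Keq expr → x = 1.852; check Q = 8.1830e+04
Then remove 0.001916 M of D.
Step 2:
                  D         L
  I         0.01488     4.804
  C        0.001909 -0.001909
  E         0.01679     4.802
  solve Keq expr → x = -9.5466e-04; check Q = 8.1830e+04

Q₀ = 0.08739; Q < K (proceeds forward)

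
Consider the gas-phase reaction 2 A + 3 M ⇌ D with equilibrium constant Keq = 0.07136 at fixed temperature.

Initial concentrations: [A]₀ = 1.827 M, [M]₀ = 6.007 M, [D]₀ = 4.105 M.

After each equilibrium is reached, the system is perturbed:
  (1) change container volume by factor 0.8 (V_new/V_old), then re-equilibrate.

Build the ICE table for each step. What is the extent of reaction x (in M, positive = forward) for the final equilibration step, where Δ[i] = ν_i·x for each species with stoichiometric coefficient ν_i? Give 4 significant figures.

x = 0.1418 M

Q₀ = 0.005674 vs Keq = 0.07136 ⇒ Q<K, forward
Step 1:
                    A           M           D
  Initial       1.827       6.007       4.105
  Change      -0.9914      -1.487      0.4957
  Equil        0.8356        4.52       4.601
  solve Keq expr → x = 0.4957; check Q = 0.07136
Then change container volume by factor 0.8 (V_new/V_old).
Step 2:
                    A           M           D
  Initial       1.044        5.65       5.751
  Change      -0.2835     -0.4253      0.1418
  Equil        0.7609       5.225       5.893
  solve Keq expr → x = 0.1418; check Q = 0.07136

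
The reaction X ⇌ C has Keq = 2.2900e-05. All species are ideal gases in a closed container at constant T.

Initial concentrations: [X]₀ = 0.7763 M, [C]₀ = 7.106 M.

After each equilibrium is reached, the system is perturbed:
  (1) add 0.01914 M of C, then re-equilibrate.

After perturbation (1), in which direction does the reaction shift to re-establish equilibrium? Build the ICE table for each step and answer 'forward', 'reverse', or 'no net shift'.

Direction: reverse

Q₀ = 9.154 vs Keq = 2.2900e-05 ⇒ Q>K, reverse
Step 1:
                    X           C
  Initial      0.7763       7.106
  Change        7.106      -7.106
  Equil         7.882  1.8050e-04
  solve Keq expr → x = -7.106; check Q = 2.2900e-05
Then add 0.01914 M of C.
Step 2:
                    X           C
  Initial       7.882     0.01932
  Change      0.01914    -0.01914
  Equil         7.901  1.8094e-04
  solve Keq expr → x = -0.01914; check Q = 2.2900e-05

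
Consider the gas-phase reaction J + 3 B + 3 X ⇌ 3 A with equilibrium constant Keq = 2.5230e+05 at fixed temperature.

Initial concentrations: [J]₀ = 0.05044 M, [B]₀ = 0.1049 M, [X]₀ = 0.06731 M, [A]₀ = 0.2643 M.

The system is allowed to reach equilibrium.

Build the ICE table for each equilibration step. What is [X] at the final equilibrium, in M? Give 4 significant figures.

Q₀ = 1.0398e+06 vs Keq = 2.5230e+05 ⇒ Q>K, reverse
Step 1:
                    J           B           X           A
  Initial     0.05044      0.1049     0.06731      0.2643
  Change     0.005599      0.0168      0.0168     -0.0168
  Equil       0.05604      0.1217     0.08411      0.2475
  solve Keq expr → x = -0.005599; check Q = 2.5230e+05

[X]_eq = 0.08411 M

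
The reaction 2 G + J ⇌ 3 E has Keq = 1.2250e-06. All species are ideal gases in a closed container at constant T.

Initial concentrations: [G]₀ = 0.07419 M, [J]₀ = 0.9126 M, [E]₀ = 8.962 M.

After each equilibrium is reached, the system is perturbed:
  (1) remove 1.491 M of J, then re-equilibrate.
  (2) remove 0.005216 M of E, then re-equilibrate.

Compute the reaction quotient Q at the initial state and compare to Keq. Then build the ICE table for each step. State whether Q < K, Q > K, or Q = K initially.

Q₀ = 1.4330e+05; Q > K (proceeds reverse)

Q₀ = 1.4330e+05 vs Keq = 1.2250e-06 ⇒ Q>K, reverse
Step 1:
                   G          J          E
  Initial    0.07419     0.9126      8.962
  Change       5.938      2.969     -8.906
  Equil        6.012      3.881     0.0556
  solve Keq expr → x = -2.969; check Q = 1.2250e-06
Then remove 1.491 M of J.
Step 2:
                   G          J          E
  Initial      6.012       2.39     0.0556
  Change    0.005499   0.002749  -0.008248
  Equil        6.017      2.393    0.04735
  solve Keq expr → x = -0.002749; check Q = 1.2250e-06
Then remove 0.005216 M of E.
Step 3:
                   G          J          E
  Initial      6.017      2.393    0.04213
  Change   -0.003458  -0.001729   0.005186
  Equil        6.014      2.391    0.04732
  solve Keq expr → x = 0.001729; check Q = 1.2250e-06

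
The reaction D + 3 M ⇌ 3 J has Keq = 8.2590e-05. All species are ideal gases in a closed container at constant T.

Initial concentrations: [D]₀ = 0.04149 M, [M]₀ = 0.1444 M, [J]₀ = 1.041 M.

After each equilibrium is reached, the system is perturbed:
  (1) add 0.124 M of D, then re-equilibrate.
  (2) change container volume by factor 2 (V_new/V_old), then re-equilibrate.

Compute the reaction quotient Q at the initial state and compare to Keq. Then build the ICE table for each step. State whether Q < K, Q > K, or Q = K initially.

Q₀ = 9030 vs Keq = 8.2590e-05 ⇒ Q>K, reverse
Step 1:
                    D           M           J
  Initial     0.04149      0.1444       1.041
  Change        0.335       1.005      -1.005
  Equil        0.3764       1.149     0.03614
  solve Keq expr → x = -0.335; check Q = 8.2590e-05
Then add 0.124 M of D.
Step 2:
                    D           M           J
  Initial      0.5004       1.149     0.03614
  Change    -0.001149   -0.003448    0.003448
  Equil        0.4993       1.146     0.03959
  solve Keq expr → x = 0.001149; check Q = 8.2590e-05
Then change container volume by factor 2 (V_new/V_old).
Step 3:
                    D           M           J
  Initial      0.2496      0.5729     0.01979
  Change     0.001316    0.003947   -0.003947
  Equil         0.251      0.5769     0.01585
  solve Keq expr → x = -0.001316; check Q = 8.2590e-05

Q₀ = 9030; Q > K (proceeds reverse)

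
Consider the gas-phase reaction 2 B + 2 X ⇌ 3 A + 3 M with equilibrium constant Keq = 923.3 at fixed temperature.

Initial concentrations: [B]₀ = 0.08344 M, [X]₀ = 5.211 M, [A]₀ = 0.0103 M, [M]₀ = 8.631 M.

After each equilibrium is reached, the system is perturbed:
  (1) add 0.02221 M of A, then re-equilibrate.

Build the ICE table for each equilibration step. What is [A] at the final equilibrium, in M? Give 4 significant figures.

[A]_eq = 0.1441 M

Q₀ = 0.003716 vs Keq = 923.3 ⇒ Q<K, forward
Step 1:
                   B          X          A          M
  I          0.08344      5.211     0.0103      8.631
  C         -0.07616   -0.07616     0.1142     0.1142
  E         0.007284      5.135     0.1245      8.745
  solve Keq expr → x = 0.03808; check Q = 923.3
Then add 0.02221 M of A.
Step 2:
                   B          X          A          M
  I         0.007284      5.135     0.1467      8.745
  C         0.001774   0.001774   -0.00266   -0.00266
  E         0.009058      5.137     0.1441      8.743
  solve Keq expr → x = -8.8682e-04; check Q = 923.3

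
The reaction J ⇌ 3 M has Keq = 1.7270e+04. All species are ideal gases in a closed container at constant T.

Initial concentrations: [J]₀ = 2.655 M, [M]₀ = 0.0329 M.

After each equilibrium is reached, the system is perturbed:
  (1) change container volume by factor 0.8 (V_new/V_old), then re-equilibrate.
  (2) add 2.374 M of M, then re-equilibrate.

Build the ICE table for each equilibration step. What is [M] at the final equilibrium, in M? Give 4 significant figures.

Q₀ = 1.3413e-05 vs Keq = 1.7270e+04 ⇒ Q<K, forward
Step 1:
                   J          M
  init         2.655     0.0329
  Δ           -2.626      7.879
  eq         0.02868      7.912
  solve Keq expr → x = 2.626; check Q = 1.7270e+04
Then change container volume by factor 0.8 (V_new/V_old).
Step 2:
                   J          M
  init       0.03585       9.89
  Δ          0.01919   -0.05757
  eq         0.05504      9.832
  solve Keq expr → x = -0.01919; check Q = 1.7270e+04
Then add 2.374 M of M.
Step 3:
                   J          M
  init       0.05504      12.21
  Δ          0.04668    -0.1401
  eq          0.1017      12.07
  solve Keq expr → x = -0.04668; check Q = 1.7270e+04

[M]_eq = 12.07 M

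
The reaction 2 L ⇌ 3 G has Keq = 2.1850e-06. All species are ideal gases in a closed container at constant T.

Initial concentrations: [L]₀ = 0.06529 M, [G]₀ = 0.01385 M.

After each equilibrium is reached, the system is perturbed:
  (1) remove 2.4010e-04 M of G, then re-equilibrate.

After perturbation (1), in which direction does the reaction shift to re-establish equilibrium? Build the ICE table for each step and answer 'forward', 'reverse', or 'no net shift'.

Q₀ = 6.2324e-04 vs Keq = 2.1850e-06 ⇒ Q>K, reverse
Step 1:
                    L           G
  Initial     0.06529     0.01385
  Change     0.007722    -0.01158
  Equil       0.07301    0.002267
  solve Keq expr → x = -0.003861; check Q = 2.1850e-06
Then remove 2.4010e-04 M of G.
Step 2:
                    L           G
  Initial     0.07301    0.002027
  Change  -1.5789e-04  2.3683e-04
  Equil       0.07285    0.002264
  solve Keq expr → x = 7.8944e-05; check Q = 2.1850e-06

Direction: forward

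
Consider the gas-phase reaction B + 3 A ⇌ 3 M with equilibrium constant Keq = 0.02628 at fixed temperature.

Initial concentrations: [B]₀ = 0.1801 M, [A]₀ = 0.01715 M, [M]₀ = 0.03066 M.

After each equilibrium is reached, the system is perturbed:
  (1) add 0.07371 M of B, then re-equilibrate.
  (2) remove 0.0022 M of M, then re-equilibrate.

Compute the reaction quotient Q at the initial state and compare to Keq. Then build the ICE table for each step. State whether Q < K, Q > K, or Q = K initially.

Q₀ = 31.73 vs Keq = 0.02628 ⇒ Q>K, reverse
Step 1:
                  B         A         M
  Initial    0.1801   0.01715   0.03066
  Change   0.007901    0.0237   -0.0237
  Equil       0.188   0.04085  0.006958
  solve Keq expr → x = -0.007901; check Q = 0.02628
Then add 0.07371 M of B.
Step 2:
                  B         A         M
  Initial    0.2617   0.04085  0.006958
  Change  -2.2655e-04 -6.7965e-04 6.7965e-04
  Equil      0.2615   0.04017  0.007638
  solve Keq expr → x = 2.2655e-04; check Q = 0.02628
Then remove 0.0022 M of M.
Step 3:
                  B         A         M
  Initial    0.2615   0.04017  0.005438
  Change  -6.1459e-04 -0.001844  0.001844
  Equil      0.2609   0.03833  0.007281
  solve Keq expr → x = 6.1459e-04; check Q = 0.02628

Q₀ = 31.73; Q > K (proceeds reverse)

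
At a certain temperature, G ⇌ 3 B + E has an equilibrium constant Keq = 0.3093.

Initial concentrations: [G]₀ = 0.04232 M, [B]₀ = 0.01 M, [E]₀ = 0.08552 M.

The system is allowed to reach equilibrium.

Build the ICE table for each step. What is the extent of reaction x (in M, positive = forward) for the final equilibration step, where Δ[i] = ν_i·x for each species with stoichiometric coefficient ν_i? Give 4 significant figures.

Q₀ = 2.0208e-06 vs Keq = 0.3093 ⇒ Q<K, forward
Step 1:
                   G          B          E
  init       0.04232       0.01    0.08552
  Δ         -0.04133      0.124    0.04133
  eq      9.8681e-04      0.134     0.1269
  solve Keq expr → x = 0.04133; check Q = 0.3093

x = 0.04133 M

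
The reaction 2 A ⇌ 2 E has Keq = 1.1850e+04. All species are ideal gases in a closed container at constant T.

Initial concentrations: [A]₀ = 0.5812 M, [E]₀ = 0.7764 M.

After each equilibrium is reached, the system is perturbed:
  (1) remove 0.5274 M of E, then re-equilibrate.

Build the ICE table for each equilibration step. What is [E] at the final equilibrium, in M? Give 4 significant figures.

Q₀ = 1.785 vs Keq = 1.1850e+04 ⇒ Q<K, forward
Step 1:
                    A           E
  Initial      0.5812      0.7764
  Change      -0.5688      0.5688
  Equil       0.01236       1.345
  solve Keq expr → x = 0.2844; check Q = 1.1850e+04
Then remove 0.5274 M of E.
Step 2:
                    A           E
  Initial     0.01236      0.8178
  Change    -0.004801    0.004801
  Equil      0.007557      0.8226
  solve Keq expr → x = 0.0024; check Q = 1.1850e+04

[E]_eq = 0.8226 M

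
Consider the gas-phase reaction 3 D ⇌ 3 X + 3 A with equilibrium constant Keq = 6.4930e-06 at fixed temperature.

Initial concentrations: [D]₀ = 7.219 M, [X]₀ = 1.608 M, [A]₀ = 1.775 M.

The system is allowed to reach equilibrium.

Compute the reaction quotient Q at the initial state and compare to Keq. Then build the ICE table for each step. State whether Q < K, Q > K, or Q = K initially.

Q₀ = 0.0618 vs Keq = 6.4930e-06 ⇒ Q>K, reverse
Step 1:
                  D         X         A
  Initial     7.219     1.608     1.775
  Change      1.285    -1.285    -1.285
  Equil       8.504    0.3235    0.4905
  solve Keq expr → x = -0.4282; check Q = 6.4930e-06

Q₀ = 0.0618; Q > K (proceeds reverse)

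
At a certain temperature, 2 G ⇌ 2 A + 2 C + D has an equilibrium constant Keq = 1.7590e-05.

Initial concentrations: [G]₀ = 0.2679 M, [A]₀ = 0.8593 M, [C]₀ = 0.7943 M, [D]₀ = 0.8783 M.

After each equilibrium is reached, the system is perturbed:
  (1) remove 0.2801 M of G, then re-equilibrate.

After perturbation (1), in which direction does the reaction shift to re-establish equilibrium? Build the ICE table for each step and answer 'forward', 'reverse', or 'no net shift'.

Direction: reverse

Q₀ = 5.701 vs Keq = 1.7590e-05 ⇒ Q>K, reverse
Step 1:
                  G         A         C         D
  I          0.2679    0.8593    0.7943    0.8783
  C          0.7431   -0.7431   -0.7431   -0.3715
  E           1.011    0.1162   0.05124    0.5068
  solve Keq expr → x = -0.3715; check Q = 1.7590e-05
Then remove 0.2801 M of G.
Step 2:
                  G         A         C         D
  I          0.7309    0.1162   0.05124    0.5068
  C        0.009967 -0.009967 -0.009967 -0.004983
  E          0.7408    0.1063   0.04127    0.5018
  solve Keq expr → x = -0.004983; check Q = 1.7590e-05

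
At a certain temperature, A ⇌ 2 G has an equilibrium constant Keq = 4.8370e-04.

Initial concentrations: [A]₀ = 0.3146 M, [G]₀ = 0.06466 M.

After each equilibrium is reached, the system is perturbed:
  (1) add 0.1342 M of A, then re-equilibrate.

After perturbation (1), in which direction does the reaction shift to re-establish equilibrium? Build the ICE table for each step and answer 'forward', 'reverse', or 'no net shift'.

Q₀ = 0.01329 vs Keq = 4.8370e-04 ⇒ Q>K, reverse
Step 1:
                    A           G
  init         0.3146     0.06466
  Δ           0.02591    -0.05183
  eq           0.3405     0.01283
  solve Keq expr → x = -0.02591; check Q = 4.8370e-04
Then add 0.1342 M of A.
Step 2:
                    A           G
  init         0.4747     0.01283
  Δ         -0.001151    0.002301
  eq           0.4736     0.01513
  solve Keq expr → x = 0.001151; check Q = 4.8370e-04

Direction: forward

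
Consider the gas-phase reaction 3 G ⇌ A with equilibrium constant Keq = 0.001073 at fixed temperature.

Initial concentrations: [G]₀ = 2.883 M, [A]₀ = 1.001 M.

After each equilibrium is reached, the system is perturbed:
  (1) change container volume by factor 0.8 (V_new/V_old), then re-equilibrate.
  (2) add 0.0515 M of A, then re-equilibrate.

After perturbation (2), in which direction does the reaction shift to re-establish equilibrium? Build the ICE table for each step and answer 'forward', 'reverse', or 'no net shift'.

Direction: reverse

Q₀ = 0.04177 vs Keq = 0.001073 ⇒ Q>K, reverse
Step 1:
                  G         A
  init        2.883     1.001
  Δ           2.501   -0.8336
  eq          5.384    0.1674
  solve Keq expr → x = -0.8336; check Q = 0.001073
Then change container volume by factor 0.8 (V_new/V_old).
Step 2:
                  G         A
  init         6.73    0.2093
  Δ         -0.2485   0.08282
  eq          6.481    0.2921
  solve Keq expr → x = 0.08282; check Q = 0.001073
Then add 0.0515 M of A.
Step 3:
                  G         A
  init        6.481    0.3436
  Δ          0.1094  -0.03646
  eq          6.591    0.3072
  solve Keq expr → x = -0.03646; check Q = 0.001073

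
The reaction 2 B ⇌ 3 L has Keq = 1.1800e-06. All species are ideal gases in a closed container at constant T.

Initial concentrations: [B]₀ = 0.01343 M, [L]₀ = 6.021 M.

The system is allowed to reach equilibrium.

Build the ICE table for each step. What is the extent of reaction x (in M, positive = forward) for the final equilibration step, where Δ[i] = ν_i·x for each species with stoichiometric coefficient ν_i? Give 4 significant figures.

Q₀ = 1.2102e+06 vs Keq = 1.1800e-06 ⇒ Q>K, reverse
Step 1:
                  B         L
  Initial   0.01343     6.021
  Change      3.996    -5.994
  Equil        4.01   0.02667
  solve Keq expr → x = -1.998; check Q = 1.1800e-06

x = -1.998 M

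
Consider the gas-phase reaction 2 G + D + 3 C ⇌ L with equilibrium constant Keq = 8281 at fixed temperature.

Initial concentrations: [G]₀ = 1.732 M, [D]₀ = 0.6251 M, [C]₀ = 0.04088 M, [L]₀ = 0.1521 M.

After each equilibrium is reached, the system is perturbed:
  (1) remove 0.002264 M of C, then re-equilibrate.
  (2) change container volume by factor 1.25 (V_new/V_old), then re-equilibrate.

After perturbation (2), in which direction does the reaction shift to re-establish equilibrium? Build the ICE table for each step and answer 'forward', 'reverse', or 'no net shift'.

Direction: reverse

Q₀ = 1187 vs Keq = 8281 ⇒ Q<K, forward
Step 1:
                  G         D         C         L
  Initial     1.732    0.6251   0.04088    0.1521
  Change   -0.01267 -0.006337  -0.01901  0.006337
  Equil       1.719    0.6188   0.02187    0.1584
  solve Keq expr → x = 0.006337; check Q = 8281
Then remove 0.002264 M of C.
Step 2:
                  G         D         C         L
  Initial     1.719    0.6188   0.01961    0.1584
  Change   0.001473 7.3632e-04  0.002209 -7.3632e-04
  Equil       1.721    0.6195   0.02181    0.1577
  solve Keq expr → x = -7.3632e-04; check Q = 8281
Then change container volume by factor 1.25 (V_new/V_old).
Step 3:
                  G         D         C         L
  Initial     1.377    0.4956   0.01745    0.1262
  Change   0.005058  0.002529  0.007588 -0.002529
  Equil       1.382    0.4981   0.02504    0.1236
  solve Keq expr → x = -0.002529; check Q = 8281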